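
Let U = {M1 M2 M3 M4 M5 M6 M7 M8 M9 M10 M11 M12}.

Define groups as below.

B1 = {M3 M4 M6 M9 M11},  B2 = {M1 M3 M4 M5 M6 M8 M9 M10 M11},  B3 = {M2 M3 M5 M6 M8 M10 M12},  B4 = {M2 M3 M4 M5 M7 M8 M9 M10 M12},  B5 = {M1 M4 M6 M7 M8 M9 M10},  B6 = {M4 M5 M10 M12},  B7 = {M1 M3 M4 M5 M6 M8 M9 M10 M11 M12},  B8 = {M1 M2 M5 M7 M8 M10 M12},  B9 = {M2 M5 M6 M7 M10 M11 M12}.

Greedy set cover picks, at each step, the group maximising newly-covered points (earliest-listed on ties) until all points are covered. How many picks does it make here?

Greedy: pick B7 (covers 10 new) → pick B4 (covers 2 new). Total picks: 2.

2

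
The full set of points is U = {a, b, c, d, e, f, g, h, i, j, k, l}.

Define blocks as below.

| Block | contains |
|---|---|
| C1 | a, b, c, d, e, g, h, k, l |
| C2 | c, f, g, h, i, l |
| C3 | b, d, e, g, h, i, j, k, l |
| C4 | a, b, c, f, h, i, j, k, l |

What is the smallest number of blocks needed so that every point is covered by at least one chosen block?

Take {C3, C4}. Their union is {a, b, c, d, e, f, g, h, i, j, k, l}, which is all 12 points.
No single block has all 12 points (the largest, C1, has 9), so 2 is optimal.

2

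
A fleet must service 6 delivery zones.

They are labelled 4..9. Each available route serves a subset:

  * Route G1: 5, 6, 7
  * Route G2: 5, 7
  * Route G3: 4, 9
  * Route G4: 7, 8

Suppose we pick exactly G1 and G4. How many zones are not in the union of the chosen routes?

Union of G1, G4 = {5, 6, 7, 8}.
Not covered: 4, 9 — 2 zones.

2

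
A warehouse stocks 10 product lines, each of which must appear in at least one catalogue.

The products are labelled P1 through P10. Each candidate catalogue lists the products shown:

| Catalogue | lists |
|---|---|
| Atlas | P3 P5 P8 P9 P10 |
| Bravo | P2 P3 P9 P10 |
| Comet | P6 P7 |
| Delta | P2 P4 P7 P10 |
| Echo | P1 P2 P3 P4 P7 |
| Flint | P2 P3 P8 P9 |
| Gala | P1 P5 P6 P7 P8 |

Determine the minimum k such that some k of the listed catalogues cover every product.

Bravo and Echo and Gala together: Bravo ∪ Echo ∪ Gala = {P1, P2, P3, P4, P5, P6, P7, P8, P9, P10} — every product is covered.
No 2 of the 7 catalogues cover everything (all 21 combinations miss at least one product), so 3 is optimal.

3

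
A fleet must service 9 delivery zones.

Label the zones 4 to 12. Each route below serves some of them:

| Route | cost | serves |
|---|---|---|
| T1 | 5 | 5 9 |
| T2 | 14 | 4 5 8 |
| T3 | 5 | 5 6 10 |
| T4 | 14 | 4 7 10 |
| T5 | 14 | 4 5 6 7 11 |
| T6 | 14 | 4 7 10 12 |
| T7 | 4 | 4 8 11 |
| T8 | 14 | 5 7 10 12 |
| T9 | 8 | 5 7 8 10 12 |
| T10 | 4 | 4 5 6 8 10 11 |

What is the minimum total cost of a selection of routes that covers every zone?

17

T1, T9, T10 together cover every zone (T1 ∪ T9 ∪ T10 = {4, 5, 6, 7, 8, 9, 10, 11, 12}); total cost 5 + 8 + 4 = 17.
No covering selection has total cost below 17.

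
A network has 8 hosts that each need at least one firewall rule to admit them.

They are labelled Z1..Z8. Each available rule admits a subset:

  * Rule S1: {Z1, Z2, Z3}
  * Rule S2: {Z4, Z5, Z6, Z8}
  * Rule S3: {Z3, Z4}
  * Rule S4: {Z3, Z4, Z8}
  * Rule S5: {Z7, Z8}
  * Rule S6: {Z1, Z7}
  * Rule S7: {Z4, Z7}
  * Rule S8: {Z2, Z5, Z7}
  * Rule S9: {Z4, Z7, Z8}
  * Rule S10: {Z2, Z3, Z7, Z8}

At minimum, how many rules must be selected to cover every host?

3

Take {S1, S2, S9}. Their union is {Z1, Z2, Z3, Z4, Z5, Z6, Z7, Z8}, which is all 8 hosts.
Only S2 contains Z6, so S2 is forced; the remaining 4 hosts need at least 2 more rules (each remaining rule adds at most 3) — so at least 3 rules are needed, and 3 is optimal.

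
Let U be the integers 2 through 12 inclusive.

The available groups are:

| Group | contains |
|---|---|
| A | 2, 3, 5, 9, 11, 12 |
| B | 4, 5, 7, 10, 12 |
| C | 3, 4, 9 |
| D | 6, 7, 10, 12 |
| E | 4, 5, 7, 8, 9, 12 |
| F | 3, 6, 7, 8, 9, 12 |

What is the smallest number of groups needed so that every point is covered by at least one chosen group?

A, B, and F cover everything between them: the union {2, 3, 4, 5, 6, 7, 8, 9, 10, 11, 12} is all of U.
Only A contains 2, so A is forced; the remaining 5 points need at least 2 more groups (each remaining group adds at most 3) — so at least 3 groups are needed, and 3 is optimal.

3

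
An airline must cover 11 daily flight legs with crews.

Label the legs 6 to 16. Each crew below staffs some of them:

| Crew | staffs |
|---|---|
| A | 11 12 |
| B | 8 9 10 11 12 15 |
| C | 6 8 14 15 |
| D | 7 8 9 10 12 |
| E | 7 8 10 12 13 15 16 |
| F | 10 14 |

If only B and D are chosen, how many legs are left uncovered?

Union of B, D = {7, 8, 9, 10, 11, 12, 15}.
Not covered: 6, 13, 14, 16 — 4 legs.

4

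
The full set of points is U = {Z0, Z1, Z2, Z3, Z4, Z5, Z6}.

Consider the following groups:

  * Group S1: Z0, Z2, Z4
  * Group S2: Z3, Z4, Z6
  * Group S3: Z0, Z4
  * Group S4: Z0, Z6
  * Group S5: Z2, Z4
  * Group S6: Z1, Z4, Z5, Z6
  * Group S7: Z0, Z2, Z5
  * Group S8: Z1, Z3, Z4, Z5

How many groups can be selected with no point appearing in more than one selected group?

2

S4, S8 are pairwise disjoint (S4={Z0,Z6}; S8={Z1,Z3,Z4,Z5}).
Every remaining group overlaps one of these, and no 3 of the listed groups are pairwise disjoint, so 2 is the maximum.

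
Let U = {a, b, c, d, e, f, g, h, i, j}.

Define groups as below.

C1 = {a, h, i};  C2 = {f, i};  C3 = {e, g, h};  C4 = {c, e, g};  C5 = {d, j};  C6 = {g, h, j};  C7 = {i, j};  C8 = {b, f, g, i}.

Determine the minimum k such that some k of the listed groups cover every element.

C1, C4, C5, and C8 cover everything between them: the union {a, b, c, d, e, f, g, h, i, j} is all of U.
Only C1 contains a, so C1 is forced; the remaining 7 elements need at least 3 more groups (each remaining group adds at most 3) — so at least 4 groups are needed, and 4 is optimal.

4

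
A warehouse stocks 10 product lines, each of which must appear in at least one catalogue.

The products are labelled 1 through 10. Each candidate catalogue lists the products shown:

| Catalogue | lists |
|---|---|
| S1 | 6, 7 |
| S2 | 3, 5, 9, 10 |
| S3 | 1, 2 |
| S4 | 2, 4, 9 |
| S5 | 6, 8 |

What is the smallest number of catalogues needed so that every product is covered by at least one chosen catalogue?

5

S1 and S2 and S3 and S4 and S5 together: S1 ∪ S2 ∪ S3 ∪ S4 ∪ S5 = {1, 2, 3, 4, 5, 6, 7, 8, 9, 10} — every product is covered.
No 4 of the 5 catalogues cover everything (all 5 combinations miss at least one product), so 5 is optimal.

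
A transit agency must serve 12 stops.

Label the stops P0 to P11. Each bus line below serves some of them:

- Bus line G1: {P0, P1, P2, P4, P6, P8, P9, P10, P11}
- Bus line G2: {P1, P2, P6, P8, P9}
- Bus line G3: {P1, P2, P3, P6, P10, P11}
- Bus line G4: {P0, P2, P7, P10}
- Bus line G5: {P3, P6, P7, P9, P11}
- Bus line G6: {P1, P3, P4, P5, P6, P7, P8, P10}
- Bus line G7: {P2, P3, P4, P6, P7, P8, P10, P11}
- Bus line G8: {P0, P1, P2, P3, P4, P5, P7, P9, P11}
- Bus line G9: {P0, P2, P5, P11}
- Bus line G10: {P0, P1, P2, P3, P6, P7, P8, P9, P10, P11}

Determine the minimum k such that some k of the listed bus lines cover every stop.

G7 and G8 together: G7 ∪ G8 = {P0, P1, P2, P3, P4, P5, P6, P7, P8, P9, P10, P11} — every stop is covered.
No single bus line has all 12 stops (the largest, G10, has 10), so 2 is optimal.

2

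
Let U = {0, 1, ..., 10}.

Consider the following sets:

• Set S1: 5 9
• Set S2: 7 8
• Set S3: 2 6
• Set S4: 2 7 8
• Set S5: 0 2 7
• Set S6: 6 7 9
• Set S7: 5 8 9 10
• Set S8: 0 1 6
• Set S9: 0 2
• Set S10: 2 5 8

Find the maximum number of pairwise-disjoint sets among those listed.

S1, S2, S9 are pairwise disjoint (S1={5,9}; S2={7,8}; S9={0,2}).
Every remaining set overlaps one of these, and no 4 of the listed sets are pairwise disjoint, so 3 is the maximum.

3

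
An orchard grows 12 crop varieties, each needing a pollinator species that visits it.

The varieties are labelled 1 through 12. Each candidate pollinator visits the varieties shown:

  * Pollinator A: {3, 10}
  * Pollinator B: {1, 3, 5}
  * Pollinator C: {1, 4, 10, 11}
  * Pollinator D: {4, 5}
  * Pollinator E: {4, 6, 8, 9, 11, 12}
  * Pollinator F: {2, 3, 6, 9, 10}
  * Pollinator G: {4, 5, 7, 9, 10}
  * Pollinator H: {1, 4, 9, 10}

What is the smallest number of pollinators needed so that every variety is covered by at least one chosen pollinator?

4

Take {B, E, F, G}. Their union is {1, 2, 3, 4, 5, 6, 7, 8, 9, 10, 11, 12}, which is all 12 varieties.
No 3 of the 8 pollinators cover everything (all 56 combinations miss at least one variety), so 4 is optimal.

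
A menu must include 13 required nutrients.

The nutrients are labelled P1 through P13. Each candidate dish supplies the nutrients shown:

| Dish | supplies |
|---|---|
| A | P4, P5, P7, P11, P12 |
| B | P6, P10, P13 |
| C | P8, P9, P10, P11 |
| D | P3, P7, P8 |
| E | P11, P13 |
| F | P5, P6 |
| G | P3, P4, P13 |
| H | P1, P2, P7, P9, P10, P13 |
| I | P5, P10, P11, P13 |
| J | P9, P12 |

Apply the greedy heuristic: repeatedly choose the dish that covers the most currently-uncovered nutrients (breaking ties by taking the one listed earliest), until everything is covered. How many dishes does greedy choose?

Greedy: pick H (covers 6 new) → pick A (covers 4 new) → pick D (covers 2 new) → pick B (covers 1 new). Total picks: 4.

4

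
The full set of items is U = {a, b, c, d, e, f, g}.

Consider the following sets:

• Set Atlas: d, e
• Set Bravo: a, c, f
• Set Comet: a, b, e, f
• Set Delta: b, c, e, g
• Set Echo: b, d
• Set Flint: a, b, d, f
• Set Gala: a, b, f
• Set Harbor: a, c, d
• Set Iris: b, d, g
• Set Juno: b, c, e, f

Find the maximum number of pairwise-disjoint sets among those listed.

2

Bravo, Iris are pairwise disjoint (Bravo={a,c,f}; Iris={b,d,g}).
Every remaining set overlaps one of these, and no 3 of the listed sets are pairwise disjoint, so 2 is the maximum.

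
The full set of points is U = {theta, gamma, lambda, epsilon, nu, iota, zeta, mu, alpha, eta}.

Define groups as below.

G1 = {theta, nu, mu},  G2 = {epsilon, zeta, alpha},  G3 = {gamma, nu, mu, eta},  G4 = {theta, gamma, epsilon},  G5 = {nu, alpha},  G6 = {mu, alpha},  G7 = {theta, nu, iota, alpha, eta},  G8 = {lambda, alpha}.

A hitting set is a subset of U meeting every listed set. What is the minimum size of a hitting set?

3

H = {theta, gamma, alpha} meets every group (each contains at least one member of H), and |H| = 3.
No choice of 2 points meets every group, so 3 is the minimum.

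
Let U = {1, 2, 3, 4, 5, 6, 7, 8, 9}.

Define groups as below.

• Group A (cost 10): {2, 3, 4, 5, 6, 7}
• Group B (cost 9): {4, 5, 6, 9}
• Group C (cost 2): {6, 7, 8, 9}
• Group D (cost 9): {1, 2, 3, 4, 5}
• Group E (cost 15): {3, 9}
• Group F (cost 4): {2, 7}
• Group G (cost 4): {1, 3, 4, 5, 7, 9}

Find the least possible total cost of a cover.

10

C, F, G together cover every item (C ∪ F ∪ G = {1, 2, 3, 4, 5, 6, 7, 8, 9}); total cost 2 + 4 + 4 = 10.
No covering selection has total cost below 10.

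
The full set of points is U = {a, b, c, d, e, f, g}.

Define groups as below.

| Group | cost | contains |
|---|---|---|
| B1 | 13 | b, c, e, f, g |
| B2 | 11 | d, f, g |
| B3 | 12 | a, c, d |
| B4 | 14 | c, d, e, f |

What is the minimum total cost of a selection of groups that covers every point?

B1, B3 together cover every point (B1 ∪ B3 = {a, b, c, d, e, f, g}); total cost 13 + 12 = 25.
No covering selection has total cost below 25.

25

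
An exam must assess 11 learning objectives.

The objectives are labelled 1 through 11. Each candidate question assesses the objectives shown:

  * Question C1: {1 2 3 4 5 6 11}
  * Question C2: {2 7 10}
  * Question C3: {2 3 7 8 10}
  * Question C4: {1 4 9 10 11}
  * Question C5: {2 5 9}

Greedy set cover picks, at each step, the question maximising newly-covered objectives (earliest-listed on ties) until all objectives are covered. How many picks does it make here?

3

Greedy: pick C1 (covers 7 new) → pick C3 (covers 3 new) → pick C4 (covers 1 new). Total picks: 3.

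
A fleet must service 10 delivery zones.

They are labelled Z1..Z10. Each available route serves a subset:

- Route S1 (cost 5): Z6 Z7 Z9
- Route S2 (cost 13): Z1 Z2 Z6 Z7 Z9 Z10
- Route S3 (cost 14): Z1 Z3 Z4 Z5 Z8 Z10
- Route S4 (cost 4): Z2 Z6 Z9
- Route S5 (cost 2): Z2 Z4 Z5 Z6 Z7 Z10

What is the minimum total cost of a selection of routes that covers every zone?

S3, S4, S5 together cover every zone (S3 ∪ S4 ∪ S5 = {Z1, Z2, Z3, Z4, Z5, Z6, Z7, Z8, Z9, Z10}); total cost 14 + 4 + 2 = 20.
No covering selection has total cost below 20.

20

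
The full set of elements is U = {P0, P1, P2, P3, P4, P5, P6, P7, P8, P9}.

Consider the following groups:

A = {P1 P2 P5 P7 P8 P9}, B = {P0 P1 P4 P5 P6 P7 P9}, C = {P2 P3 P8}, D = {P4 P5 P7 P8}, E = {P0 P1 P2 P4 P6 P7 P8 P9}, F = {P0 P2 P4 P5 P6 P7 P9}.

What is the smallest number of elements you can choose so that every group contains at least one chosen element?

2

Take H = {P3, P7}. Each listed group contains at least one of these, so H is a hitting set of size 2.
The groups B, C are pairwise disjoint, so any hitting set needs a separate element for each — at least 2. Hence 2 is optimal.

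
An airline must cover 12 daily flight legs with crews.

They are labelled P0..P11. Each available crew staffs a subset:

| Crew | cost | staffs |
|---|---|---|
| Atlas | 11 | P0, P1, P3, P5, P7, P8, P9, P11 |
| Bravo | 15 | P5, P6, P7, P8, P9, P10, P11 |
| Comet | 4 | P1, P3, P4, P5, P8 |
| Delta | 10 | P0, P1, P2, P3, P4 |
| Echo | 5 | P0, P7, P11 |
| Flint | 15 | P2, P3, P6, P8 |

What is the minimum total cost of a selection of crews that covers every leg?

Bravo, Delta together cover every leg (Bravo ∪ Delta = {P0, P1, P2, P3, P4, P5, P6, P7, P8, P9, P10, P11}); total cost 15 + 10 = 25.
The greedy pick Comet, Echo, Bravo, Delta costs 34; no covering selection beats 25.

25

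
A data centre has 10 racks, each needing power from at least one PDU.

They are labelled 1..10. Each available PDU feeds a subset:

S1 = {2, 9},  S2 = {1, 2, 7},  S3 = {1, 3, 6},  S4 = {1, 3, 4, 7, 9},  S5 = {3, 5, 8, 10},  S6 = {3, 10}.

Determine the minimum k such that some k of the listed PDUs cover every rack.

S1 and S3 and S4 and S5 together: S1 ∪ S3 ∪ S4 ∪ S5 = {1, 2, 3, 4, 5, 6, 7, 8, 9, 10} — every rack is covered.
Only S3 contains 6, so S3 is forced; the remaining 7 racks need at least 3 more PDUs (each remaining PDU adds at most 3) — so at least 4 PDUs are needed, and 4 is optimal.

4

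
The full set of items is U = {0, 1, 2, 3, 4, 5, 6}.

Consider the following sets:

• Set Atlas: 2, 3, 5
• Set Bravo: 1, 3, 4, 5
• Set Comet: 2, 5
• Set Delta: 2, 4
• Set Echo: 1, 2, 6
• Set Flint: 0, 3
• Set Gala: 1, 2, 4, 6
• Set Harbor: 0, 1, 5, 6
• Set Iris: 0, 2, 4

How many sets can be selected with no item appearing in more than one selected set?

Comet, Flint are pairwise disjoint (Comet={2,5}; Flint={0,3}).
Every remaining set overlaps one of these, and no 3 of the listed sets are pairwise disjoint, so 2 is the maximum.

2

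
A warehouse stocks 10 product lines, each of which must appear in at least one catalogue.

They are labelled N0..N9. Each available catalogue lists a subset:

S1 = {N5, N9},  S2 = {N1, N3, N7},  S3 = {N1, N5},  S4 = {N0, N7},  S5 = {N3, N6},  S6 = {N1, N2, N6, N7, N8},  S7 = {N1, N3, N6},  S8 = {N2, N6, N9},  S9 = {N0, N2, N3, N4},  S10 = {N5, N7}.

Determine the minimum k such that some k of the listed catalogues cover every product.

Take {S1, S6, S9}. Their union is {N0, N1, N2, N3, N4, N5, N6, N7, N8, N9}, which is all 10 products.
Only S9 contains N4, so S9 is forced; the remaining 6 products need at least 2 more catalogues (each remaining catalogue adds at most 4) — so at least 3 catalogues are needed, and 3 is optimal.

3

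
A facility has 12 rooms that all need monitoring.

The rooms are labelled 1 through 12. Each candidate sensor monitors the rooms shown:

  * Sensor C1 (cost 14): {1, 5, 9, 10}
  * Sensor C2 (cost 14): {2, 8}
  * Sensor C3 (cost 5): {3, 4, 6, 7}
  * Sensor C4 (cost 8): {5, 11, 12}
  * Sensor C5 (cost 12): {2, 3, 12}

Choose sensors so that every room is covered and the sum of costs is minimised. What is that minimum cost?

41

C1, C2, C3, C4 together cover every room (C1 ∪ C2 ∪ C3 ∪ C4 = {1, 2, 3, 4, 5, 6, 7, 8, 9, 10, 11, 12}); total cost 14 + 14 + 5 + 8 = 41.
No covering selection has total cost below 41.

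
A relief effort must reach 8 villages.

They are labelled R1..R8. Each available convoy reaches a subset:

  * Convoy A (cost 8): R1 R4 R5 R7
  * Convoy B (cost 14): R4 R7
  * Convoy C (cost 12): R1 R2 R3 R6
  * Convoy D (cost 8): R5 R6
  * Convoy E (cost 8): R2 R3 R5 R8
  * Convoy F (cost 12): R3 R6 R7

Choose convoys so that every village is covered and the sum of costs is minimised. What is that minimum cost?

A, D, E together cover every village (A ∪ D ∪ E = {R1, R2, R3, R4, R5, R6, R7, R8}); total cost 8 + 8 + 8 = 24.
No covering selection has total cost below 24.

24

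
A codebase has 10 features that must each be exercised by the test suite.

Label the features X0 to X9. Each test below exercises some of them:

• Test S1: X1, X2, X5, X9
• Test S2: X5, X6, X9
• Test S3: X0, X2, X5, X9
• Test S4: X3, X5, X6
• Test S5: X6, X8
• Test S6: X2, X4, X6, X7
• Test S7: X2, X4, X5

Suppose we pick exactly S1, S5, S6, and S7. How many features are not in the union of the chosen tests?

2

Union of S1, S5, S6, S7 = {X1, X2, X4, X5, X6, X7, X8, X9}.
Not covered: X0, X3 — 2 features.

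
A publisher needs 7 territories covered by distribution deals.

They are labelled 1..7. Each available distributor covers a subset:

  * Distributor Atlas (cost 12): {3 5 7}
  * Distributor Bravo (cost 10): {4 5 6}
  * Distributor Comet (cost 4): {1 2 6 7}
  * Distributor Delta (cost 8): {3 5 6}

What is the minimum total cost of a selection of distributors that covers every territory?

Bravo, Comet, Delta together cover every territory (Bravo ∪ Comet ∪ Delta = {1, 2, 3, 4, 5, 6, 7}); total cost 10 + 4 + 8 = 22.
No covering selection has total cost below 22.

22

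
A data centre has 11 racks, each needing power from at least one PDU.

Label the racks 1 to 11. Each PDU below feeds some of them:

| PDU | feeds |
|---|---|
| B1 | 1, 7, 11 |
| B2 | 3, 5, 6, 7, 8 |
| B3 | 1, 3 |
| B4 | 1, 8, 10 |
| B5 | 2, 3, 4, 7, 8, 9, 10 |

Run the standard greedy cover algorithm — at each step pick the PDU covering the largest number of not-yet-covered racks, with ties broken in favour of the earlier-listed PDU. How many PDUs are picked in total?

3

Greedy: pick B5 (covers 7 new) → pick B1 (covers 2 new) → pick B2 (covers 2 new). Total picks: 3.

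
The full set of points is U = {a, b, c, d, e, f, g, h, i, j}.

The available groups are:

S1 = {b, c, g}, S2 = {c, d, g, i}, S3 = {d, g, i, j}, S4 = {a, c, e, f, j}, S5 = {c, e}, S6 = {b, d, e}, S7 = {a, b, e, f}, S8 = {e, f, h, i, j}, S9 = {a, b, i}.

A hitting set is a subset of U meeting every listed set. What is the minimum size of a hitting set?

3

T = {b, e, i} meets every group (each contains at least one member of T), and |T| = 3.
No choice of 2 points meets every group, so 3 is the minimum.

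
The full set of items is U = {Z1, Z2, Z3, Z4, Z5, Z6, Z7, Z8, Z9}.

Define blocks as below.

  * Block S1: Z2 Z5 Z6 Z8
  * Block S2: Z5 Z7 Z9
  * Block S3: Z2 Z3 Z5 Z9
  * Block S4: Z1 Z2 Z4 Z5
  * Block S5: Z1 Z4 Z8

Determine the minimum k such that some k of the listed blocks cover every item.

4

S1, S2, S3, and S5 cover everything between them: the union {Z1, Z2, Z3, Z4, Z5, Z6, Z7, Z8, Z9} is all of U.
Only S1 contains Z6, so S1 is forced; the remaining 5 items need at least 3 more blocks (each remaining block adds at most 2) — so at least 4 blocks are needed, and 4 is optimal.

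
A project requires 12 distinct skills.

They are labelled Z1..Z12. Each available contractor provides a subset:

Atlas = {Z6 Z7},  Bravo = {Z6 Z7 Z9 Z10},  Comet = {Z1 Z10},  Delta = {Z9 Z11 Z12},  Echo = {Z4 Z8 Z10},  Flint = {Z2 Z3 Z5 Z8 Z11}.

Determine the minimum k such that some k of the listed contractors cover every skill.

Atlas and Comet and Delta and Echo and Flint together: Atlas ∪ Comet ∪ Delta ∪ Echo ∪ Flint = {Z1, Z2, Z3, Z4, Z5, Z6, Z7, Z8, Z9, Z10, Z11, Z12} — every skill is covered.
No 4 of the 6 contractors cover everything (all 15 combinations miss at least one skill), so 5 is optimal.

5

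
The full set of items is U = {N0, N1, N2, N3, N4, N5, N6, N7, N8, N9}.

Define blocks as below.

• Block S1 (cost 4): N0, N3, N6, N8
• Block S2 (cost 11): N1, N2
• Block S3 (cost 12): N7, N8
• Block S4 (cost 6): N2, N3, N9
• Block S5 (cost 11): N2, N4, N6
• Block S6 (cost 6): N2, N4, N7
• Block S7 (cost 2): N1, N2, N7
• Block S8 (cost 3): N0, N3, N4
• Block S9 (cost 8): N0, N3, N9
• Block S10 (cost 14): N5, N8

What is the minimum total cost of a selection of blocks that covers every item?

S1, S4, S7, S8, S10 together cover every item (S1 ∪ S4 ∪ S7 ∪ S8 ∪ S10 = {N0, N1, N2, N3, N4, N5, N6, N7, N8, N9}); total cost 4 + 6 + 2 + 3 + 14 = 29.
No covering selection has total cost below 29.

29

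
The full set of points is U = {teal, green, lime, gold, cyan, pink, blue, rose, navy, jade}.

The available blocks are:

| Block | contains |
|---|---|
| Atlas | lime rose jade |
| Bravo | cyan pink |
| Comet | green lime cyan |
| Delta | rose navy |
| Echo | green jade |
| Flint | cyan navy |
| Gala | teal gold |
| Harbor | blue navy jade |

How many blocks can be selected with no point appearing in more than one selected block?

4

Bravo, Delta, Echo, Gala are pairwise disjoint (Bravo={cyan,pink}; Delta={rose,navy}; Echo={green,jade}; Gala={teal,gold}).
Every remaining block overlaps one of these, and no 5 of the listed blocks are pairwise disjoint, so 4 is the maximum.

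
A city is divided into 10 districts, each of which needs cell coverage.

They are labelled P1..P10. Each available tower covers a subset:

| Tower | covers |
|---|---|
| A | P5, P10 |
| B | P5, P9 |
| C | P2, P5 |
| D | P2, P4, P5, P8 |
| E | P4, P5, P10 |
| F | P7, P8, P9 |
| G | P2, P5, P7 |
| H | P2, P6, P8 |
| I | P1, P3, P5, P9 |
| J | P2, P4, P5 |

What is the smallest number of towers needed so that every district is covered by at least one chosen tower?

Take {E, G, H, I}. Their union is {P1, P2, P3, P4, P5, P6, P7, P8, P9, P10}, which is all 10 districts.
No 3 of the 10 towers cover everything (all 120 combinations miss at least one district), so 4 is optimal.

4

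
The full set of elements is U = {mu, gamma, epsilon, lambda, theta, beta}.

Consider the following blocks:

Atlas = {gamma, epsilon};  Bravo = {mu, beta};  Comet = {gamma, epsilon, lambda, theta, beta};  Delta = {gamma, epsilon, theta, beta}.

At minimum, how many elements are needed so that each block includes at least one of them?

2

Take H = {epsilon, beta}. Each listed block contains at least one of these, so H is a hitting set of size 2.
The blocks Atlas, Bravo are pairwise disjoint, so any hitting set needs a separate element for each — at least 2. Hence 2 is optimal.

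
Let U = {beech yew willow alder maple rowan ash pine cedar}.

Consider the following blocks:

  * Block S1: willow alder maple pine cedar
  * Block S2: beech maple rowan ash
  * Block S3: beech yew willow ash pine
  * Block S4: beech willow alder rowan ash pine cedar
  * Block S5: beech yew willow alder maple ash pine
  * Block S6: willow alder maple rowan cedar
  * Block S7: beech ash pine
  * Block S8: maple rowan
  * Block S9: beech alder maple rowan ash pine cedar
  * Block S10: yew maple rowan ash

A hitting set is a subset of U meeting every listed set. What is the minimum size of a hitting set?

2

Take H = {maple, pine}. Each listed block contains at least one of these, so H is a hitting set of size 2.
The blocks S7, S8 are pairwise disjoint, so any hitting set needs a separate point for each — at least 2. Hence 2 is optimal.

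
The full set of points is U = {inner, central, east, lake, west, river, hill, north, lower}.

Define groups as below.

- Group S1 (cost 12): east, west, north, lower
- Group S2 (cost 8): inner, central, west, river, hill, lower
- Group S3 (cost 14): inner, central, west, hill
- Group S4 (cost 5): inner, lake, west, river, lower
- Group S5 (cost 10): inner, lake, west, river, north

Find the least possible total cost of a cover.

25

S1, S2, S4 together cover every point (S1 ∪ S2 ∪ S4 = {inner, central, east, lake, west, river, hill, north, lower}); total cost 12 + 8 + 5 = 25.
No covering selection has total cost below 25.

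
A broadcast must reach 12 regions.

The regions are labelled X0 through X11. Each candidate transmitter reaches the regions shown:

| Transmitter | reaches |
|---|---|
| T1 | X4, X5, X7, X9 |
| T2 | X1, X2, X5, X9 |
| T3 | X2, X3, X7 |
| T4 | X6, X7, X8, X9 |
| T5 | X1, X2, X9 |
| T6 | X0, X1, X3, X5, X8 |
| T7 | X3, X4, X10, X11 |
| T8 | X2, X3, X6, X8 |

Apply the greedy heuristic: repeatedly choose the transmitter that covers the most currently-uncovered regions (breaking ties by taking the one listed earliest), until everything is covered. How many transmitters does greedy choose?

Greedy: pick T6 (covers 5 new) → pick T1 (covers 3 new) → pick T7 (covers 2 new) → pick T8 (covers 2 new). Total picks: 4.

4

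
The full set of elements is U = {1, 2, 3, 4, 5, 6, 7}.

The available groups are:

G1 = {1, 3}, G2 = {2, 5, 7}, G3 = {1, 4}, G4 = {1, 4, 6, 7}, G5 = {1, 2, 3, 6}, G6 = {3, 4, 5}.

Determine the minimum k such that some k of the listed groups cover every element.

G2 and G4 and G5 together: G2 ∪ G4 ∪ G5 = {1, 2, 3, 4, 5, 6, 7} — every element is covered.
No 2 of the 6 groups cover everything (all 15 combinations miss at least one element), so 3 is optimal.

3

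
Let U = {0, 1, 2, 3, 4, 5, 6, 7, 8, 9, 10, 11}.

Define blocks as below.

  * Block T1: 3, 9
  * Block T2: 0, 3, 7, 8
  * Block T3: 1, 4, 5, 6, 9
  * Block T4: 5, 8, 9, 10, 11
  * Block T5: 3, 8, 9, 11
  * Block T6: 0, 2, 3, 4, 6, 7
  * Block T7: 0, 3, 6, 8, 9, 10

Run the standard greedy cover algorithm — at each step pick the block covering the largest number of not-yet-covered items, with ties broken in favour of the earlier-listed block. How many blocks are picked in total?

Greedy: pick T6 (covers 6 new) → pick T4 (covers 5 new) → pick T3 (covers 1 new). Total picks: 3.

3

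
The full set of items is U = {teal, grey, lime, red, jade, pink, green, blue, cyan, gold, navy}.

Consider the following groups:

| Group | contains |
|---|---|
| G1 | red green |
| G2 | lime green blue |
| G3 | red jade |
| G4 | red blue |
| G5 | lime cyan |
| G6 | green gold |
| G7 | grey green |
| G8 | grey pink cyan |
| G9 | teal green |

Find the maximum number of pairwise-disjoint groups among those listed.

G3, G6, G8 are pairwise disjoint (G3={red,jade}; G6={green,gold}; G8={grey,pink,cyan}).
Every remaining group overlaps one of these, and no 4 of the listed groups are pairwise disjoint, so 3 is the maximum.

3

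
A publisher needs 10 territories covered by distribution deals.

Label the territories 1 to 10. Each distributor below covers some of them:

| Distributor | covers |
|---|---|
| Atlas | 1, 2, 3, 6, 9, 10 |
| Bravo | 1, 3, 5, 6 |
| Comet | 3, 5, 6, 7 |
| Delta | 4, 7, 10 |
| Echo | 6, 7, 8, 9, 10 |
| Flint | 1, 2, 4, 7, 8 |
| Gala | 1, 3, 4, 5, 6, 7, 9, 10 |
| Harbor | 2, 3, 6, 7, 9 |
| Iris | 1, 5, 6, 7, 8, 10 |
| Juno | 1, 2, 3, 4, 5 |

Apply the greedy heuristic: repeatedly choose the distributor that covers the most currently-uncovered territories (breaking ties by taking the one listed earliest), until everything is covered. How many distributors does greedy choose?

2

Greedy: pick Gala (covers 8 new) → pick Flint (covers 2 new). Total picks: 2.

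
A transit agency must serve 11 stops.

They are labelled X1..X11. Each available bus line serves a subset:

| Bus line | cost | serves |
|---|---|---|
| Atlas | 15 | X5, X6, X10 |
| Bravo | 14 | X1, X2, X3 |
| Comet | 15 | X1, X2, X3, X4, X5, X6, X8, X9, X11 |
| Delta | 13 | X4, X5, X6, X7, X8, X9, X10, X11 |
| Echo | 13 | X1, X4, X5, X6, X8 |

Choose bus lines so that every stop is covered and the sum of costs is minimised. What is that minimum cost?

27

Bravo, Delta together cover every stop (Bravo ∪ Delta = {X1, X2, X3, X4, X5, X6, X7, X8, X9, X10, X11}); total cost 14 + 13 = 27.
No covering selection has total cost below 27.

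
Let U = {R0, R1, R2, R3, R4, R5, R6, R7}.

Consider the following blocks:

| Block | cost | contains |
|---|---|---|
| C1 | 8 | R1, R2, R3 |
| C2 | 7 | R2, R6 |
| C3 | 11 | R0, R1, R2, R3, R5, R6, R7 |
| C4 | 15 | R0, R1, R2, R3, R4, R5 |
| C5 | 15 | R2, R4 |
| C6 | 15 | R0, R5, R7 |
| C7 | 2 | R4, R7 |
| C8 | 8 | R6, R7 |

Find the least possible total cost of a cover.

13

C3, C7 together cover every element (C3 ∪ C7 = {R0, R1, R2, R3, R4, R5, R6, R7}); total cost 11 + 2 = 13.
No covering selection has total cost below 13.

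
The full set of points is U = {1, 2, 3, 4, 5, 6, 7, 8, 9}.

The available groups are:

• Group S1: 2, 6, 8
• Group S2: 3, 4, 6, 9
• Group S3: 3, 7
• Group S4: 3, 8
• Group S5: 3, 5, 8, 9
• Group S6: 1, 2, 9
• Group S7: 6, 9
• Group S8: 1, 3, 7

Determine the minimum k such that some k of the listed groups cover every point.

S1 and S2 and S5 and S8 together: S1 ∪ S2 ∪ S5 ∪ S8 = {1, 2, 3, 4, 5, 6, 7, 8, 9} — every point is covered.
Only S2 contains 4, so S2 is forced; the remaining 5 points need at least 3 more groups (each remaining group adds at most 2) — so at least 4 groups are needed, and 4 is optimal.

4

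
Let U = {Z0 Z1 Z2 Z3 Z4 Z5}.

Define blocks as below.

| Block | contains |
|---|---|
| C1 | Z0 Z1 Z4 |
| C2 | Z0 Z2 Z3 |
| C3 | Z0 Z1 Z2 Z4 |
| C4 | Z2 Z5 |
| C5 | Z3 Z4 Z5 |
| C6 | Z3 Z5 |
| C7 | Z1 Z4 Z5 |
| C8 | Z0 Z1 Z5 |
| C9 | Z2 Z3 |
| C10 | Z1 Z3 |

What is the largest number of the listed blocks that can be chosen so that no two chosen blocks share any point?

2

C7, C9 are pairwise disjoint (C7={Z1,Z4,Z5}; C9={Z2,Z3}).
Every remaining block overlaps one of these, and no 3 of the listed blocks are pairwise disjoint, so 2 is the maximum.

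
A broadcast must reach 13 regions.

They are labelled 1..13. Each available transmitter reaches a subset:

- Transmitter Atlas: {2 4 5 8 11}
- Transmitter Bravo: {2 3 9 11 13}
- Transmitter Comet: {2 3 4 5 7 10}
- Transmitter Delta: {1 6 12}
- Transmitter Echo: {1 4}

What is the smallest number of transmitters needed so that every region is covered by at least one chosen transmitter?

4

Take {Atlas, Bravo, Comet, Delta}. Their union is {1, 2, 3, 4, 5, 6, 7, 8, 9, 10, 11, 12, 13}, which is all 13 regions.
Only Comet contains 7, so Comet is forced; the remaining 7 regions need at least 3 more transmitters (each remaining transmitter adds at most 3) — so at least 4 transmitters are needed, and 4 is optimal.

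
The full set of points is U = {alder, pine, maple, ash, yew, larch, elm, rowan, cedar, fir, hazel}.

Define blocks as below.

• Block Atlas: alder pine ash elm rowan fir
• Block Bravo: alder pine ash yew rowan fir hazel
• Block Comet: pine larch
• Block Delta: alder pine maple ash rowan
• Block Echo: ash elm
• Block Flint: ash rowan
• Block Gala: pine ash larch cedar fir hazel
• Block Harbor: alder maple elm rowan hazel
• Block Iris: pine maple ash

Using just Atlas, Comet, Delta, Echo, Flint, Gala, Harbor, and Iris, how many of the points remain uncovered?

1

Union of Atlas, Comet, Delta, Echo, Flint, Gala, Harbor, Iris = {alder, pine, maple, ash, larch, elm, rowan, cedar, fir, hazel}.
Not covered: yew — 1 point.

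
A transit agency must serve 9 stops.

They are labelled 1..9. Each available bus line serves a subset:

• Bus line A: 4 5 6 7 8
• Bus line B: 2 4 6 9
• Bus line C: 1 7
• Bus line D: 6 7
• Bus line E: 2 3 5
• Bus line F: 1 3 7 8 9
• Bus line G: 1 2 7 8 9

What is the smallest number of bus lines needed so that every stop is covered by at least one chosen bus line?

3

Take {B, E, F}. Their union is {1, 2, 3, 4, 5, 6, 7, 8, 9}, which is all 9 stops.
No 2 of the 7 bus lines cover everything (all 21 combinations miss at least one stop), so 3 is optimal.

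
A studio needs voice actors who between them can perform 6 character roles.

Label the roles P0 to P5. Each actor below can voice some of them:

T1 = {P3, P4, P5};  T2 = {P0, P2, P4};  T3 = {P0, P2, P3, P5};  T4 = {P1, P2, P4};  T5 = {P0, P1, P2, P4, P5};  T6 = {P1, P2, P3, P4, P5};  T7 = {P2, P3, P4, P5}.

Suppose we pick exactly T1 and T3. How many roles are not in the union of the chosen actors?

Union of T1, T3 = {P0, P2, P3, P4, P5}.
Not covered: P1 — 1 role.

1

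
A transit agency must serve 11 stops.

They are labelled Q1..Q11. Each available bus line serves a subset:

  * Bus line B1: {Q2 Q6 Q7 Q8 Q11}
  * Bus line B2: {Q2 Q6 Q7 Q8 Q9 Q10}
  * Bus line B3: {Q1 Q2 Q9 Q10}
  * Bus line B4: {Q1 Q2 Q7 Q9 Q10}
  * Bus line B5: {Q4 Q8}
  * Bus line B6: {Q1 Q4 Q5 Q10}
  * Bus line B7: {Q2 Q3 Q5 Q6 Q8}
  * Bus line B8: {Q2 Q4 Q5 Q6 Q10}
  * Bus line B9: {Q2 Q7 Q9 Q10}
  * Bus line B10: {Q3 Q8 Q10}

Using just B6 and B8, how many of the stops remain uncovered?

5

Union of B6, B8 = {Q1, Q2, Q4, Q5, Q6, Q10}.
Not covered: Q3, Q7, Q8, Q9, Q11 — 5 stops.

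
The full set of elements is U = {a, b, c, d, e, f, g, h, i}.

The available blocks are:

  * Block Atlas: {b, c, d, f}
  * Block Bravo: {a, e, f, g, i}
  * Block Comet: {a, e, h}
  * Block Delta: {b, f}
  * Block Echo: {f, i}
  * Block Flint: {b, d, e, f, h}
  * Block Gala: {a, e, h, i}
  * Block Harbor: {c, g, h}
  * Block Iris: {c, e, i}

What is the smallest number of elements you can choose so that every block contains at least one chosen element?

Take T = {e, f, g}. Each listed block contains at least one of these, so T is a hitting set of size 3.
No choice of 2 elements meets every block, so 3 is the minimum.

3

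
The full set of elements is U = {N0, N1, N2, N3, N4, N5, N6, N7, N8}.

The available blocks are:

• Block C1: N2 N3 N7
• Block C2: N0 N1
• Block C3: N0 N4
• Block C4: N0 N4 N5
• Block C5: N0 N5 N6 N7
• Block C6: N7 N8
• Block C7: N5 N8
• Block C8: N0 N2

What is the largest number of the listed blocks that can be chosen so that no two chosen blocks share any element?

3

C1, C2, C7 are pairwise disjoint (C1={N2,N3,N7}; C2={N0,N1}; C7={N5,N8}).
Every remaining block overlaps one of these, and no 4 of the listed blocks are pairwise disjoint, so 3 is the maximum.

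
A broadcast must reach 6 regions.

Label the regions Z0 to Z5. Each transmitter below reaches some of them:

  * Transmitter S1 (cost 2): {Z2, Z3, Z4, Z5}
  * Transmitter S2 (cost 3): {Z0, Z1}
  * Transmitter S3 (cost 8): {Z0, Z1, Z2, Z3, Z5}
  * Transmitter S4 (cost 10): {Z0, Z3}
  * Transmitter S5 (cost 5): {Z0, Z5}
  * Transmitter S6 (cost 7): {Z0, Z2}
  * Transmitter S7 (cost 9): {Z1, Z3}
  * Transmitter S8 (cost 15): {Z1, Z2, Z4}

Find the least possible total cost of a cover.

S1, S2 together cover every region (S1 ∪ S2 = {Z0, Z1, Z2, Z3, Z4, Z5}); total cost 2 + 3 = 5.
No covering selection has total cost below 5.

5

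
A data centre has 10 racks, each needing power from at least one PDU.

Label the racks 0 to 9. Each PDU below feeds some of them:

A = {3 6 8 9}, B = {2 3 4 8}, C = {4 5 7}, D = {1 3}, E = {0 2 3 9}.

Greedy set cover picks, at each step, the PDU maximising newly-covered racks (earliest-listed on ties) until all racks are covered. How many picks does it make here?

4

Greedy: pick A (covers 4 new) → pick C (covers 3 new) → pick E (covers 2 new) → pick D (covers 1 new). Total picks: 4.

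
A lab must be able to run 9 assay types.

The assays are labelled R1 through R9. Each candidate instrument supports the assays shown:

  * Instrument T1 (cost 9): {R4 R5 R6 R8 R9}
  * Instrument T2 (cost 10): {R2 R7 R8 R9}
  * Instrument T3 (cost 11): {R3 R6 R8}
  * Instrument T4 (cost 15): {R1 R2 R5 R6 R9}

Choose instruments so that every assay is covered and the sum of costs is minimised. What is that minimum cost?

T1, T2, T3, T4 together cover every assay (T1 ∪ T2 ∪ T3 ∪ T4 = {R1, R2, R3, R4, R5, R6, R7, R8, R9}); total cost 9 + 10 + 11 + 15 = 45.
No covering selection has total cost below 45.

45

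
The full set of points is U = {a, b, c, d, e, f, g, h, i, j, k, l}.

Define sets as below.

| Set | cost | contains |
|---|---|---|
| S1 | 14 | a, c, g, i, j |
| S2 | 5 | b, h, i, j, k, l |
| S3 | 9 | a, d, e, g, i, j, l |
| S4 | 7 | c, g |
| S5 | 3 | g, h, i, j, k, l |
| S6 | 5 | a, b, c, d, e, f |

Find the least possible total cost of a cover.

8

S5, S6 together cover every point (S5 ∪ S6 = {a, b, c, d, e, f, g, h, i, j, k, l}); total cost 3 + 5 = 8.
No covering selection has total cost below 8.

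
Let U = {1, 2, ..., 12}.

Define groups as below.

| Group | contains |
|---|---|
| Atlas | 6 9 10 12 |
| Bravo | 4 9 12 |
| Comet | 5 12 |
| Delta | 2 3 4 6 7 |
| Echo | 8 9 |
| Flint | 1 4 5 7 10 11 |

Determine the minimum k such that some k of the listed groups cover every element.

4

Atlas and Delta and Echo and Flint together: Atlas ∪ Delta ∪ Echo ∪ Flint = {1, 2, 3, 4, 5, 6, 7, 8, 9, 10, 11, 12} — every element is covered.
No 3 of the 6 groups cover everything (all 20 combinations miss at least one element), so 4 is optimal.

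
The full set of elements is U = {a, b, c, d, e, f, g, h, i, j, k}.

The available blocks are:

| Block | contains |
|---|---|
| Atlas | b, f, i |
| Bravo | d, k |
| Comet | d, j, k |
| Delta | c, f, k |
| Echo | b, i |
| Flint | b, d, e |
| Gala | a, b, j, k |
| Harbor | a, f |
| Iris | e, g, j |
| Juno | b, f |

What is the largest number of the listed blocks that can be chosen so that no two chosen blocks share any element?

Bravo, Echo, Harbor, Iris are pairwise disjoint (Bravo={d,k}; Echo={b,i}; Harbor={a,f}; Iris={e,g,j}).
Every remaining block overlaps one of these, and no 5 of the listed blocks are pairwise disjoint, so 4 is the maximum.

4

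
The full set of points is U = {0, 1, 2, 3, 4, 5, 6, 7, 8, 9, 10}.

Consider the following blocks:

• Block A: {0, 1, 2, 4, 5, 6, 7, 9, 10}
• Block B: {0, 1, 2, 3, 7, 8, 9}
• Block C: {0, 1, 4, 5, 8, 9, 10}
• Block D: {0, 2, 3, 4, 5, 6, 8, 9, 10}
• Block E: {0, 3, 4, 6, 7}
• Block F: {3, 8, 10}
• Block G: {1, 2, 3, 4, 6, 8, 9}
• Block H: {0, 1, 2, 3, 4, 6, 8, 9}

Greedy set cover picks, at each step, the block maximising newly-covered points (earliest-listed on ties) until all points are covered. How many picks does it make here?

2

Greedy: pick A (covers 9 new) → pick B (covers 2 new). Total picks: 2.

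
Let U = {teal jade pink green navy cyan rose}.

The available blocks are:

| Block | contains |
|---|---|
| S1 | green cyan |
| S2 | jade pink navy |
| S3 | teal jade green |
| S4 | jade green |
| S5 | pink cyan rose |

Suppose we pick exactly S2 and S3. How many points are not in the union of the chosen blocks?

Union of S2, S3 = {teal, jade, pink, green, navy}.
Not covered: cyan, rose — 2 points.

2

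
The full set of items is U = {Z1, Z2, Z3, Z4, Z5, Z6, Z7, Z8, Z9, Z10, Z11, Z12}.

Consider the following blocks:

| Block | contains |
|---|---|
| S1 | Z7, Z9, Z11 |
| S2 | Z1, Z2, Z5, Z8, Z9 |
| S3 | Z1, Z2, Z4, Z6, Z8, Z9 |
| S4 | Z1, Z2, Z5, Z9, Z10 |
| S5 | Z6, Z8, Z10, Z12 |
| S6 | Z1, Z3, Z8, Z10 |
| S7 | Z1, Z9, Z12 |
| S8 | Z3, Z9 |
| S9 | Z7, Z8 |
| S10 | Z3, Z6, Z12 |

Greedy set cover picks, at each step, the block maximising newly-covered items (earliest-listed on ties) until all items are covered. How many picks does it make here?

Greedy: pick S3 (covers 6 new) → pick S1 (covers 2 new) → pick S4 (covers 2 new) → pick S10 (covers 2 new). Total picks: 4.

4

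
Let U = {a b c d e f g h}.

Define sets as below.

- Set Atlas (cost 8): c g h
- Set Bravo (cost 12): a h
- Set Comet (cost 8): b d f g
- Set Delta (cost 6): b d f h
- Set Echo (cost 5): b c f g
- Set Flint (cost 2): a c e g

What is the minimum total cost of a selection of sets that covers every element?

8

Delta, Flint together cover every element (Delta ∪ Flint = {a, b, c, d, e, f, g, h}); total cost 6 + 2 = 8.
No covering selection has total cost below 8.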